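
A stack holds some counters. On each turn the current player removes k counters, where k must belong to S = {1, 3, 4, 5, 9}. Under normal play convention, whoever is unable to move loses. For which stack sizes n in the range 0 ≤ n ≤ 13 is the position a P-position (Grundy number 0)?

n :  0  1  2  3  4  5  6  7  8  9 10 11 12 13
G :  0  1  0  1  2  3  2  3  0  1  0  1  2  3
P-positions are exactly the n with G(n) = 0.

0, 2, 8, 10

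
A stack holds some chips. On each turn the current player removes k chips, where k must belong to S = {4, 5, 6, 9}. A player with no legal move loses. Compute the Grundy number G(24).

n :  0  1  2  3  4  5  6  7  8  9 10 11 12 13 14 15 16 17 18 19 20 21 22 23 24
G :  0  0  0  0  1  1  1  1  2  2  2  2  3  0  0  0  0  1  1  1  1  2  2  2  2

2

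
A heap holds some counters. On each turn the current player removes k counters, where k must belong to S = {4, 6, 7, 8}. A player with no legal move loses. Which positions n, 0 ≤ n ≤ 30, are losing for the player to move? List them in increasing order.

0, 1, 2, 3, 12, 13, 14, 15, 24, 25, 26, 27

G(0) = 0
G(1) = mex{} = 0
G(2) = mex{} = 0
G(3) = mex{} = 0
G(4) = mex{0} = 1
G(5) = mex{0} = 1
G(6) = mex{0,0} = 1
G(7) = mex{0,0,0} = 1
G(8) = mex{1,0,0,0} = 2
G(9) = mex{1,0,0,0} = 2
G(10) = mex{1,1,0,0} = 2
G(11) = mex{1,1,1,0} = 2
G(12) = mex{2,1,1,1} = 0
G(13) = mex{2,1,1,1} = 0
G(14) = mex{2,2,1,1} = 0
G(15) = mex{2,2,2,1} = 0
G(16) = mex{0,2,2,2} = 1
G(17) = mex{0,2,2,2} = 1
G(18) = mex{0,0,2,2} = 1
G(19) = mex{0,0,0,2} = 1
G(20) = mex{1,0,0,0} = 2
G(21) = mex{1,0,0,0} = 2
G(22) = mex{1,1,0,0} = 2
G(23) = mex{1,1,1,0} = 2
G(24) = mex{2,1,1,1} = 0
G(25) = mex{2,1,1,1} = 0
G(26) = mex{2,2,1,1} = 0
G(27) = mex{2,2,2,1} = 0
G(28) = mex{0,2,2,2} = 1
G(29) = mex{0,2,2,2} = 1
G(30) = mex{0,0,2,2} = 1
P-positions are exactly the n with G(n) = 0.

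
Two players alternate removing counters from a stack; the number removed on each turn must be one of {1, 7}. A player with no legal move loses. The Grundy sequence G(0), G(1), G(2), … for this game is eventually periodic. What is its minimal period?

G(0) = 0
G(1) = mex{0} = 1
G(2) = mex{1} = 0
G(3) = mex{0} = 1
G(4) = mex{1} = 0
G(5) = mex{0} = 1
G(6) = mex{1} = 0
G(7) = mex{0,0} = 1
G(8) = mex{1,1} = 0
G(9) = mex{0,0} = 1
G(10) = mex{1,1} = 0
G(11) = mex{0,0} = 1
G(12) = mex{1,1} = 0
G(13) = mex{0,0} = 1
G(14) = mex{1,1} = 0
G(n+2) = G(n) holds for n = 0,…,6 (a full window of length max(S) = 7), so the sequence is purely periodic with period 2.

2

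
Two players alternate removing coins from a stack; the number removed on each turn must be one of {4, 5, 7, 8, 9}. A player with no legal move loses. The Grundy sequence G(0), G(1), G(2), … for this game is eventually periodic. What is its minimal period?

n :  0  1  2  3  4  5  6  7  8  9 10 11 12 13 14 15 16 17 18 19 20 21 22 23 24 25 26 27
G :  0  0  0  0  1  1  1  1  2  2  2  2  3  0  0  0  0  1  1  1  1  2  2  2  2  3  0  0
G(n+13) = G(n) holds for n = 0,…,8 (a full window of length max(S) = 9), so the sequence is purely periodic with period 13.

13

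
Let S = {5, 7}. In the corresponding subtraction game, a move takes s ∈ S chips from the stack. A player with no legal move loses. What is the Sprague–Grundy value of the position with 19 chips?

1

G(0) = 0
G(1) = mex{} = 0
G(2) = mex{} = 0
G(3) = mex{} = 0
G(4) = mex{} = 0
G(5) = mex{0} = 1
G(6) = mex{0} = 1
G(7) = mex{0,0} = 1
G(8) = mex{0,0} = 1
G(9) = mex{0,0} = 1
G(10) = mex{1,0} = 2
G(11) = mex{1,0} = 2
G(12) = mex{1,1} = 0
G(13) = mex{1,1} = 0
G(14) = mex{1,1} = 0
G(15) = mex{2,1} = 0
G(16) = mex{2,1} = 0
G(17) = mex{0,2} = 1
G(18) = mex{0,2} = 1
G(19) = mex{0,0} = 1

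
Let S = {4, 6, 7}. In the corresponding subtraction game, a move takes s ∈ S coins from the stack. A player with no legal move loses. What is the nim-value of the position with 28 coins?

1

G(0) = 0
G(1) = mex{} = 0
G(2) = mex{} = 0
G(3) = mex{} = 0
G(4) = mex{0} = 1
G(5) = mex{0} = 1
G(6) = mex{0,0} = 1
G(7) = mex{0,0,0} = 1
G(8) = mex{1,0,0} = 2
G(9) = mex{1,0,0} = 2
G(10) = mex{1,1,0} = 2
G(11) = mex{1,1,1} = 0
G(12) = mex{2,1,1} = 0
G(13) = mex{2,1,1} = 0
G(14) = mex{2,2,1} = 0
G(15) = mex{0,2,2} = 1
G(16) = mex{0,2,2} = 1
G(17) = mex{0,0,2} = 1
G(18) = mex{0,0,0} = 1
G(19) = mex{1,0,0} = 2
G(20) = mex{1,0,0} = 2
G(21) = mex{1,1,0} = 2
G(22) = mex{1,1,1} = 0
G(23) = mex{2,1,1} = 0
G(24) = mex{2,1,1} = 0
G(25) = mex{2,2,1} = 0
G(26) = mex{0,2,2} = 1
G(27) = mex{0,2,2} = 1
G(28) = mex{0,0,2} = 1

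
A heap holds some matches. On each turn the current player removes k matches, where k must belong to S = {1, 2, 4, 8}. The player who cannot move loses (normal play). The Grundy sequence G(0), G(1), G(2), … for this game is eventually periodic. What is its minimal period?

3

G(0) = 0
G(1) = mex{0} = 1
G(2) = mex{1,0} = 2
G(3) = mex{2,1} = 0
G(4) = mex{0,2,0} = 1
G(5) = mex{1,0,1} = 2
G(6) = mex{2,1,2} = 0
G(7) = mex{0,2,0} = 1
G(8) = mex{1,0,1,0} = 2
G(9) = mex{2,1,2,1} = 0
G(10) = mex{0,2,0,2} = 1
G(11) = mex{1,0,1,0} = 2
G(12) = mex{2,1,2,1} = 0
G(13) = mex{0,2,0,2} = 1
G(14) = mex{1,0,1,0} = 2
G(n+3) = G(n) holds for n = 0,…,7 (a full window of length max(S) = 8), so the sequence is purely periodic with period 3.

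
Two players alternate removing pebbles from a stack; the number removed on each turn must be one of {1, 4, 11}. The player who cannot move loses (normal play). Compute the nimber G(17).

n :  0  1  2  3  4  5  6  7  8  9 10 11 12 13 14 15 16 17
G :  0  1  0  1  2  0  1  0  1  2  0  1  0  1  2  0  1  0

0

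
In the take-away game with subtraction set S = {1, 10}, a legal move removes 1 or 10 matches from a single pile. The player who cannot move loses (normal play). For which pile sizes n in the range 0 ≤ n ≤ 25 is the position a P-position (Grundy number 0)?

0, 2, 4, 6, 8, 11, 13, 15, 17, 19, 22, 24

n :  0  1  2  3  4  5  6  7  8  9 10 11 12 13 14 15 16 17 18 19 20 21 22 23 24 25
G :  0  1  0  1  0  1  0  1  0  1  2  0  1  0  1  0  1  0  1  0  1  2  0  1  0  1
P-positions are exactly the n with G(n) = 0.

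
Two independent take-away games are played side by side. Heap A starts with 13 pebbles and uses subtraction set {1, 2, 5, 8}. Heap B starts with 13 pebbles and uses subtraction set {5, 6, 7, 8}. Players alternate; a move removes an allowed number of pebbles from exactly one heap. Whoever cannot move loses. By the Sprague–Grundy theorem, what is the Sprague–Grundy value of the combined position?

Heap A, S = {1, 2, 5, 8}:
n :  0  1  2  3  4  5  6  7  8  9 10 11 12 13
G :  0  1  2  0  1  2  0  1  2  0  1  2  0  1
G_A(13) = 1.
Heap B, S = {5, 6, 7, 8}:
n :  0  1  2  3  4  5  6  7  8  9 10 11 12 13
G :  0  0  0  0  0  1  1  1  1  1  2  2  2  0
G_B(13) = 0.
Combined Grundy value = 1 ⊕ 0 = 1.

1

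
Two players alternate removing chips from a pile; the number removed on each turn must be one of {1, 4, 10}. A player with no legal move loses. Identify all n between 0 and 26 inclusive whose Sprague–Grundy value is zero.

n :  0  1  2  3  4  5  6  7  8  9 10 11 12 13 14 15 16 17 18 19 20 21 22 23 24 25 26
G :  0  1  0  1  2  0  1  0  1  2  3  2  3  0  1  3  0  1  0  1  2  0  1  2  0  1  2
P-positions are exactly the n with G(n) = 0.

0, 2, 5, 7, 13, 16, 18, 21, 24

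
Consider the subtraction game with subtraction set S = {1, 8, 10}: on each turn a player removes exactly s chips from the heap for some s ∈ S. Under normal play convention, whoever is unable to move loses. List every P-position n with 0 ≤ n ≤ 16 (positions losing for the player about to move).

G(0) = 0
G(1) = mex{0} = 1
G(2) = mex{1} = 0
G(3) = mex{0} = 1
G(4) = mex{1} = 0
G(5) = mex{0} = 1
G(6) = mex{1} = 0
G(7) = mex{0} = 1
G(8) = mex{1,0} = 2
G(9) = mex{2,1} = 0
G(10) = mex{0,0,0} = 1
G(11) = mex{1,1,1} = 0
G(12) = mex{0,0,0} = 1
G(13) = mex{1,1,1} = 0
G(14) = mex{0,0,0} = 1
G(15) = mex{1,1,1} = 0
G(16) = mex{0,2,0} = 1
P-positions are exactly the n with G(n) = 0.

0, 2, 4, 6, 9, 11, 13, 15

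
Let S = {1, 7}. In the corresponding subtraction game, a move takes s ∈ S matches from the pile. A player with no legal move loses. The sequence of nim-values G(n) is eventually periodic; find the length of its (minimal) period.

2

G(0) = 0
G(1) = mex{0} = 1
G(2) = mex{1} = 0
G(3) = mex{0} = 1
G(4) = mex{1} = 0
G(5) = mex{0} = 1
G(6) = mex{1} = 0
G(7) = mex{0,0} = 1
G(8) = mex{1,1} = 0
G(9) = mex{0,0} = 1
G(10) = mex{1,1} = 0
G(11) = mex{0,0} = 1
G(12) = mex{1,1} = 0
G(13) = mex{0,0} = 1
G(14) = mex{1,1} = 0
G(n+2) = G(n) holds for n = 0,…,6 (a full window of length max(S) = 7), so the sequence is purely periodic with period 2.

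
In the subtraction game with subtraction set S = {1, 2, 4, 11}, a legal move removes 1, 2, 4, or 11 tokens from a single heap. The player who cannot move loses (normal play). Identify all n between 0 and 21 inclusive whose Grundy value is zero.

0, 3, 6, 9, 12, 15, 18, 21

G(0) = 0
G(1) = mex{0} = 1
G(2) = mex{1,0} = 2
G(3) = mex{2,1} = 0
G(4) = mex{0,2,0} = 1
G(5) = mex{1,0,1} = 2
G(6) = mex{2,1,2} = 0
G(7) = mex{0,2,0} = 1
G(8) = mex{1,0,1} = 2
G(9) = mex{2,1,2} = 0
G(10) = mex{0,2,0} = 1
G(11) = mex{1,0,1,0} = 2
G(12) = mex{2,1,2,1} = 0
G(13) = mex{0,2,0,2} = 1
G(14) = mex{1,0,1,0} = 2
G(15) = mex{2,1,2,1} = 0
G(16) = mex{0,2,0,2} = 1
G(17) = mex{1,0,1,0} = 2
G(18) = mex{2,1,2,1} = 0
G(19) = mex{0,2,0,2} = 1
G(20) = mex{1,0,1,0} = 2
G(21) = mex{2,1,2,1} = 0
P-positions are exactly the n with G(n) = 0.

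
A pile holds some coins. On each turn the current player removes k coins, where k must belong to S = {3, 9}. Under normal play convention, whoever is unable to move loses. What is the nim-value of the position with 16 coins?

n :  0  1  2  3  4  5  6  7  8  9 10 11 12 13 14 15 16
G :  0  0  0  1  1  1  0  0  0  1  1  1  0  0  0  1  1

1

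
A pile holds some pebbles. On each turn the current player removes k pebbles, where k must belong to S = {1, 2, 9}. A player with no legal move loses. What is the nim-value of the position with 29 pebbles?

3

G(0) = 0
G(1) = mex{0} = 1
G(2) = mex{1,0} = 2
G(3) = mex{2,1} = 0
G(4) = mex{0,2} = 1
G(5) = mex{1,0} = 2
G(6) = mex{2,1} = 0
G(7) = mex{0,2} = 1
G(8) = mex{1,0} = 2
G(9) = mex{2,1,0} = 3
G(10) = mex{3,2,1} = 0
G(11) = mex{0,3,2} = 1
G(12) = mex{1,0,0} = 2
G(13) = mex{2,1,1} = 0
G(14) = mex{0,2,2} = 1
G(15) = mex{1,0,0} = 2
G(16) = mex{2,1,1} = 0
G(17) = mex{0,2,2} = 1
G(18) = mex{1,0,3} = 2
G(19) = mex{2,1,0} = 3
G(20) = mex{3,2,1} = 0
G(21) = mex{0,3,2} = 1
G(22) = mex{1,0,0} = 2
G(23) = mex{2,1,1} = 0
G(24) = mex{0,2,2} = 1
G(25) = mex{1,0,0} = 2
G(26) = mex{2,1,1} = 0
G(27) = mex{0,2,2} = 1
G(28) = mex{1,0,3} = 2
G(29) = mex{2,1,0} = 3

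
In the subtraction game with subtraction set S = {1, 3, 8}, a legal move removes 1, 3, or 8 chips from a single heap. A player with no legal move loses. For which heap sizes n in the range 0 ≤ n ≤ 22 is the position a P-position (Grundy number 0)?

0, 2, 4, 6, 11, 13, 15, 17, 22

n :  0  1  2  3  4  5  6  7  8  9 10 11 12 13 14 15 16 17 18 19 20 21 22
G :  0  1  0  1  0  1  0  1  2  3  2  0  1  0  1  0  1  0  1  2  3  2  0
P-positions are exactly the n with G(n) = 0.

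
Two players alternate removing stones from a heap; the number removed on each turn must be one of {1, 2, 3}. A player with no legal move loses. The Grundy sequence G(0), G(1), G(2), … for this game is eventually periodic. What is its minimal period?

n :  0  1  2  3  4  5  6  7  8  9 10 11 12 13 14
G :  0  1  2  3  0  1  2  3  0  1  2  3  0  1  2
G(n+4) = G(n) holds for n = 0,…,2 (a full window of length max(S) = 3), so the sequence is purely periodic with period 4.

4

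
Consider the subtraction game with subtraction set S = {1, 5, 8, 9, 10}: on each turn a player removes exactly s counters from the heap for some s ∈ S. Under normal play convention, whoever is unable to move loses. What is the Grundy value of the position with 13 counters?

3

G(0) = 0
G(1) = mex{0} = 1
G(2) = mex{1} = 0
G(3) = mex{0} = 1
G(4) = mex{1} = 0
G(5) = mex{0,0} = 1
G(6) = mex{1,1} = 0
G(7) = mex{0,0} = 1
G(8) = mex{1,1,0} = 2
G(9) = mex{2,0,1,0} = 3
G(10) = mex{3,1,0,1,0} = 2
G(11) = mex{2,0,1,0,1} = 3
G(12) = mex{3,1,0,1,0} = 2
G(13) = mex{2,2,1,0,1} = 3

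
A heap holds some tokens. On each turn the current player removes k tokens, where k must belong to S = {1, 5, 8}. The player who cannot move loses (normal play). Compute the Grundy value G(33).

1

G(0) = 0
G(1) = mex{0} = 1
G(2) = mex{1} = 0
G(3) = mex{0} = 1
G(4) = mex{1} = 0
G(5) = mex{0,0} = 1
G(6) = mex{1,1} = 0
G(7) = mex{0,0} = 1
G(8) = mex{1,1,0} = 2
G(9) = mex{2,0,1} = 3
G(10) = mex{3,1,0} = 2
G(11) = mex{2,0,1} = 3
G(12) = mex{3,1,0} = 2
G(13) = mex{2,2,1} = 0
G(14) = mex{0,3,0} = 1
G(15) = mex{1,2,1} = 0
G(16) = mex{0,3,2} = 1
G(17) = mex{1,2,3} = 0
G(18) = mex{0,0,2} = 1
G(19) = mex{1,1,3} = 0
G(20) = mex{0,0,2} = 1
G(21) = mex{1,1,0} = 2
G(22) = mex{2,0,1} = 3
G(23) = mex{3,1,0} = 2
G(24) = mex{2,0,1} = 3
G(25) = mex{3,1,0} = 2
G(26) = mex{2,2,1} = 0
G(27) = mex{0,3,0} = 1
G(28) = mex{1,2,1} = 0
G(29) = mex{0,3,2} = 1
G(30) = mex{1,2,3} = 0
G(31) = mex{0,0,2} = 1
G(32) = mex{1,1,3} = 0
G(33) = mex{0,0,2} = 1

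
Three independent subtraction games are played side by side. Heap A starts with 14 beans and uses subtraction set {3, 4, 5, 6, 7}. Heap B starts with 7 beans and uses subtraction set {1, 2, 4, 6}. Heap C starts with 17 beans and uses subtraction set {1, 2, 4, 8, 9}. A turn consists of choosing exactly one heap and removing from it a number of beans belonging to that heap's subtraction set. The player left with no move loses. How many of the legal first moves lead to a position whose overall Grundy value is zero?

Heap A, S = {3, 4, 5, 6, 7}:
n :  0  1  2  3  4  5  6  7  8  9 10 11 12 13 14
G :  0  0  0  1  1  1  2  2  2  3  0  0  0  1  1
G_A(14) = 1.
Heap B, S = {1, 2, 4, 6}:
G(0) = 0
G(1) = mex{0} = 1
G(2) = mex{1,0} = 2
G(3) = mex{2,1} = 0
G(4) = mex{0,2,0} = 1
G(5) = mex{1,0,1} = 2
G(6) = mex{2,1,2,0} = 3
G(7) = mex{3,2,0,1} = 4
G_B(7) = 4.
Heap C, S = {1, 2, 4, 8, 9}:
n :  0  1  2  3  4  5  6  7  8  9 10 11 12 13 14 15 16 17
G :  0  1  2  0  1  2  0  1  2  3  4  5  3  0  1  2  0  1
G_C(17) = 1.
Combined Grundy value = 1 ⊕ 4 ⊕ 1 = 4.
A winning move leaves total XOR = 0, i.e. changes one component's Grundy value g to g ⊕ X where X is the current total.
Heap A: need g' = 1⊕4 = 5. Options: 14−3→G=0, 14−4→G=0, 14−5→G=3, 14−6→G=2, 14−7→G=2. Hits: 0.
Heap B: need g' = 4⊕4 = 0. Options: 7−1→G=3, 7−2→G=2, 7−4→G=0, 7−6→G=1. Hits: 1.
Heap C: need g' = 1⊕4 = 5. Options: 17−1→G=0, 17−2→G=2, 17−4→G=0, 17−8→G=3, 17−9→G=2. Hits: 0.

1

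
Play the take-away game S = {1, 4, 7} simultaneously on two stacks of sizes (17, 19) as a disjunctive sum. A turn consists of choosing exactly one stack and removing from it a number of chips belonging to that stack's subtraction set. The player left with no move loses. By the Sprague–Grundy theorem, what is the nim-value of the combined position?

0

All stacks use S = {1, 4, 7}:
G(0) = 0
G(1) = mex{0} = 1
G(2) = mex{1} = 0
G(3) = mex{0} = 1
G(4) = mex{1,0} = 2
G(5) = mex{2,1} = 0
G(6) = mex{0,0} = 1
G(7) = mex{1,1,0} = 2
G(8) = mex{2,2,1} = 0
G(9) = mex{0,0,0} = 1
G(10) = mex{1,1,1} = 0
G(11) = mex{0,2,2} = 1
G(12) = mex{1,0,0} = 2
G(13) = mex{2,1,1} = 0
G(14) = mex{0,0,2} = 1
G(15) = mex{1,1,0} = 2
G(16) = mex{2,2,1} = 0
G(17) = mex{0,0,0} = 1
G(18) = mex{1,1,1} = 0
G(19) = mex{0,2,2} = 1
Stack A: G(17) = 1.
Stack B: G(19) = 1.
Combined Grundy value = 1 ⊕ 1 = 0.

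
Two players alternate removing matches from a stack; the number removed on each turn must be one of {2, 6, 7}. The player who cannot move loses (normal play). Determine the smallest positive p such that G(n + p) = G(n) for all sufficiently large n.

13

n :  0  1  2  3  4  5  6  7  8  9 10 11 12 13 14 15 16 17 18 19 20 21 22 23 24 25 26 27
G :  0  0  1  1  0  0  1  1  2  0  3  1  2  0  0  1  1  0  0  1  1  2  0  3  1  2  0  0
G(n+13) = G(n) holds for n = 0,…,6 (a full window of length max(S) = 7), so the sequence is purely periodic with period 13.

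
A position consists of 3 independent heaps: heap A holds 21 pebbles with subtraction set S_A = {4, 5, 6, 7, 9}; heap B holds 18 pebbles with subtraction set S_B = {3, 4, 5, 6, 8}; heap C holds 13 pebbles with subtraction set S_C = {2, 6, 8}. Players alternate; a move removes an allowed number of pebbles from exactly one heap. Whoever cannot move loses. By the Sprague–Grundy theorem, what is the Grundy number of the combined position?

2

Heap A, S = {4, 5, 6, 7, 9}:
G(0) = 0
G(1) = mex{} = 0
G(2) = mex{} = 0
G(3) = mex{} = 0
G(4) = mex{0} = 1
G(5) = mex{0,0} = 1
G(6) = mex{0,0,0} = 1
G(7) = mex{0,0,0,0} = 1
G(8) = mex{1,0,0,0} = 2
G(9) = mex{1,1,0,0,0} = 2
G(10) = mex{1,1,1,0,0} = 2
G(11) = mex{1,1,1,1,0} = 2
G(12) = mex{2,1,1,1,0} = 3
G(13) = mex{2,2,1,1,1} = 0
G(14) = mex{2,2,2,1,1} = 0
G(15) = mex{2,2,2,2,1} = 0
G(16) = mex{3,2,2,2,1} = 0
G(17) = mex{0,3,2,2,2} = 1
G(18) = mex{0,0,3,2,2} = 1
G(19) = mex{0,0,0,3,2} = 1
G(20) = mex{0,0,0,0,2} = 1
G(21) = mex{1,0,0,0,3} = 2
G_A(21) = 2.
Heap B, S = {3, 4, 5, 6, 8}:
n :  0  1  2  3  4  5  6  7  8  9 10 11 12 13 14 15 16 17 18
G :  0  0  0  1  1  1  2  2  2  3  3  0  0  0  1  1  1  2  2
G_B(18) = 2.
Heap C, S = {2, 6, 8}:
n :  0  1  2  3  4  5  6  7  8  9 10 11 12 13
G :  0  0  1  1  0  0  1  1  2  2  3  3  2  2
G_C(13) = 2.
Combined Grundy value = 2 ⊕ 2 ⊕ 2 = 2.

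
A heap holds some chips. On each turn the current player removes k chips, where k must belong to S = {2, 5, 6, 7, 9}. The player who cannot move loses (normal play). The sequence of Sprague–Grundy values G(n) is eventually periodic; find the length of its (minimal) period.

G(0) = 0
G(1) = mex{} = 0
G(2) = mex{0} = 1
G(3) = mex{0} = 1
G(4) = mex{1} = 0
G(5) = mex{1,0} = 2
G(6) = mex{0,0,0} = 1
G(7) = mex{2,1,0,0} = 3
G(8) = mex{1,1,1,0} = 2
G(9) = mex{3,0,1,1,0} = 2
G(10) = mex{2,2,0,1,0} = 3
G(11) = mex{2,1,2,0,1} = 3
G(12) = mex{3,3,1,2,1} = 0
G(13) = mex{3,2,3,1,0} = 4
G(14) = mex{0,2,2,3,2} = 1
G(15) = mex{4,3,2,2,1} = 0
G(16) = mex{1,3,3,2,3} = 0
G(17) = mex{0,0,3,3,2} = 1
G(18) = mex{0,4,0,3,2} = 1
G(19) = mex{1,1,4,0,3} = 2
G(20) = mex{1,0,1,4,3} = 2
G(21) = mex{2,0,0,1,0} = 3
G(22) = mex{2,1,0,0,4} = 3
G(23) = mex{3,1,1,0,1} = 2
G(24) = mex{3,2,1,1,0} = 4
G(25) = mex{2,2,2,1,0} = 3
G(26) = mex{4,3,2,2,1} = 0
G(27) = mex{3,3,3,2,1} = 0
G(28) = mex{0,2,3,3,2} = 1
G(29) = mex{0,4,2,3,2} = 1
G(30) = mex{1,3,4,2,3} = 0
G(31) = mex{1,0,3,4,3} = 2
G(32) = mex{0,0,0,3,2} = 1
G(33) = mex{2,1,0,0,4} = 3
G(34) = mex{1,1,1,0,3} = 2
G(35) = mex{3,0,1,1,0} = 2
G(36) = mex{2,2,0,1,0} = 3
G(37) = mex{2,1,2,0,1} = 3
G(38) = mex{3,3,1,2,1} = 0
G(39) = mex{3,2,3,1,0} = 4
G(40) = mex{0,2,2,3,2} = 1
G(41) = mex{4,3,2,2,1} = 0
G(42) = mex{1,3,3,2,3} = 0
G(43) = mex{0,0,3,3,2} = 1
G(44) = mex{0,4,0,3,2} = 1
G(45) = mex{1,1,4,0,3} = 2
G(46) = mex{1,0,1,4,3} = 2
G(47) = mex{2,0,0,1,0} = 3
G(48) = mex{2,1,0,0,4} = 3
G(49) = mex{3,1,1,0,1} = 2
G(50) = mex{3,2,1,1,0} = 4
G(51) = mex{2,2,2,1,0} = 3
G(52) = mex{4,3,2,2,1} = 0
G(53) = mex{3,3,3,2,1} = 0
G(n+26) = G(n) holds for n = 0,…,8 (a full window of length max(S) = 9), so the sequence is purely periodic with period 26.

26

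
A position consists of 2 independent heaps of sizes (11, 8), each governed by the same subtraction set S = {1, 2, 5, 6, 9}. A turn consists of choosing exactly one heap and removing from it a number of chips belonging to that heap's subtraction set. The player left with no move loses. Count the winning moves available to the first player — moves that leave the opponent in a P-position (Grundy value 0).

0

All heaps use S = {1, 2, 5, 6, 9}:
n :  0  1  2  3  4  5  6  7  8  9 10 11
G :  0  1  2  0  1  2  3  0  1  2  0  1
Heap A: G(11) = 1.
Heap B: G(8) = 1.
Combined Grundy value = 1 ⊕ 1 = 0.
A winning move leaves total XOR = 0, i.e. changes one component's Grundy value g to g ⊕ X where X is the current total.
Heap A: target g' = 1⊕0 = 1, but every legal move changes the Grundy value (mex property), so 0 moves.
Heap B: target g' = 1⊕0 = 1, but every legal move changes the Grundy value (mex property), so 0 moves.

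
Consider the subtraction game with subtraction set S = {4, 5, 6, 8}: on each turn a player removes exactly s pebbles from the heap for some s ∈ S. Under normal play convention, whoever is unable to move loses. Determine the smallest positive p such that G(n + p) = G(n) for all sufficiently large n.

12

G(0) = 0
G(1) = mex{} = 0
G(2) = mex{} = 0
G(3) = mex{} = 0
G(4) = mex{0} = 1
G(5) = mex{0,0} = 1
G(6) = mex{0,0,0} = 1
G(7) = mex{0,0,0} = 1
G(8) = mex{1,0,0,0} = 2
G(9) = mex{1,1,0,0} = 2
G(10) = mex{1,1,1,0} = 2
G(11) = mex{1,1,1,0} = 2
G(12) = mex{2,1,1,1} = 0
G(13) = mex{2,2,1,1} = 0
G(14) = mex{2,2,2,1} = 0
G(15) = mex{2,2,2,1} = 0
G(16) = mex{0,2,2,2} = 1
G(17) = mex{0,0,2,2} = 1
G(18) = mex{0,0,0,2} = 1
G(19) = mex{0,0,0,2} = 1
G(20) = mex{1,0,0,0} = 2
G(21) = mex{1,1,0,0} = 2
G(22) = mex{1,1,1,0} = 2
G(23) = mex{1,1,1,0} = 2
G(24) = mex{2,1,1,1} = 0
G(25) = mex{2,2,1,1} = 0
G(n+12) = G(n) holds for n = 0,…,7 (a full window of length max(S) = 8), so the sequence is purely periodic with period 12.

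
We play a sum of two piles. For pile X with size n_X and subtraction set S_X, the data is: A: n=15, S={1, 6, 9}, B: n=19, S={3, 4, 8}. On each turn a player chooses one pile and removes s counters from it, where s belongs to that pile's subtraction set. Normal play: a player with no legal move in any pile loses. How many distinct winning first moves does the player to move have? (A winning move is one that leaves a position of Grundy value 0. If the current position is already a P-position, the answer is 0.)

3

Pile A, S = {1, 6, 9}:
G(0) = 0
G(1) = mex{0} = 1
G(2) = mex{1} = 0
G(3) = mex{0} = 1
G(4) = mex{1} = 0
G(5) = mex{0} = 1
G(6) = mex{1,0} = 2
G(7) = mex{2,1} = 0
G(8) = mex{0,0} = 1
G(9) = mex{1,1,0} = 2
G(10) = mex{2,0,1} = 3
G(11) = mex{3,1,0} = 2
G(12) = mex{2,2,1} = 0
G(13) = mex{0,0,0} = 1
G(14) = mex{1,1,1} = 0
G(15) = mex{0,2,2} = 1
G_A(15) = 1.
Pile B, S = {3, 4, 8}:
n :  0  1  2  3  4  5  6  7  8  9 10 11 12 13 14 15 16 17 18 19
G :  0  0  0  1  1  1  2  0  2  3  1  3  0  0  0  1  1  1  2  0
G_B(19) = 0.
Combined Grundy value = 1 ⊕ 0 = 1.
A winning move leaves total XOR = 0, i.e. changes one component's Grundy value g to g ⊕ X where X is the current total.
Pile A: need g' = 1⊕1 = 0. Options: 15−1→G=0, 15−6→G=2, 15−9→G=2. Hits: 1.
Pile B: need g' = 0⊕1 = 1. Options: 19−3→G=1, 19−4→G=1, 19−8→G=3. Hits: 2.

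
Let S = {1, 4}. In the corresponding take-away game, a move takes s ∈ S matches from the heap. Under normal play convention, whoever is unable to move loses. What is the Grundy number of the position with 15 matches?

n :  0  1  2  3  4  5  6  7  8  9 10 11 12 13 14 15
G :  0  1  0  1  2  0  1  0  1  2  0  1  0  1  2  0

0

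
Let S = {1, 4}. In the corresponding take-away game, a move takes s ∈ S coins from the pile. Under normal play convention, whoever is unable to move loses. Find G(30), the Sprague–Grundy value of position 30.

0

n :  0  1  2  3  4  5  6  7  8  9 10 11 12 13 14 15 16 17 18 19 20 21 22 23 24 25 26 27 28 29 30
G :  0  1  0  1  2  0  1  0  1  2  0  1  0  1  2  0  1  0  1  2  0  1  0  1  2  0  1  0  1  2  0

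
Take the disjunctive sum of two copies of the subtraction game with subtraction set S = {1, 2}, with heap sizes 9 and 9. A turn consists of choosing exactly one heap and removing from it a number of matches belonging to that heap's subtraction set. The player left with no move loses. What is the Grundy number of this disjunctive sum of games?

0

All heaps use S = {1, 2}:
G(0) = 0
G(1) = mex{0} = 1
G(2) = mex{1,0} = 2
G(3) = mex{2,1} = 0
G(4) = mex{0,2} = 1
G(5) = mex{1,0} = 2
G(6) = mex{2,1} = 0
G(7) = mex{0,2} = 1
G(8) = mex{1,0} = 2
G(9) = mex{2,1} = 0
Heap A: G(9) = 0.
Heap B: G(9) = 0.
Combined Grundy value = 0 ⊕ 0 = 0.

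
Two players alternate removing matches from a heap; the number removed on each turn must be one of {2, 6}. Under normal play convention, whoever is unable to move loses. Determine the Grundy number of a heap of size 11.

1

n :  0  1  2  3  4  5  6  7  8  9 10 11
G :  0  0  1  1  0  0  1  1  0  0  1  1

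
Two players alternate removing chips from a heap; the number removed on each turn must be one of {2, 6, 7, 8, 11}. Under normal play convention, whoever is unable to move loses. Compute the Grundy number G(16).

G(0) = 0
G(1) = mex{} = 0
G(2) = mex{0} = 1
G(3) = mex{0} = 1
G(4) = mex{1} = 0
G(5) = mex{1} = 0
G(6) = mex{0,0} = 1
G(7) = mex{0,0,0} = 1
G(8) = mex{1,1,0,0} = 2
G(9) = mex{1,1,1,0} = 2
G(10) = mex{2,0,1,1} = 3
G(11) = mex{2,0,0,1,0} = 3
G(12) = mex{3,1,0,0,0} = 2
G(13) = mex{3,1,1,0,1} = 2
G(14) = mex{2,2,1,1,1} = 0
G(15) = mex{2,2,2,1,0} = 3
G(16) = mex{0,3,2,2,0} = 1

1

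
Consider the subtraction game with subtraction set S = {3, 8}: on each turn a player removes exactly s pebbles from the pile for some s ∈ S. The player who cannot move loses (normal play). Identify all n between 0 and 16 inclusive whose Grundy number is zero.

n :  0  1  2  3  4  5  6  7  8  9 10 11 12 13 14 15 16
G :  0  0  0  1  1  1  0  0  2  1  1  0  0  0  1  1  1
P-positions are exactly the n with G(n) = 0.

0, 1, 2, 6, 7, 11, 12, 13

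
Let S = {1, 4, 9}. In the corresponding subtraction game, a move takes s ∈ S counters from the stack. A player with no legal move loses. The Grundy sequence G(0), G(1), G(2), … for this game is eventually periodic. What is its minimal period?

n :  0  1  2  3  4  5  6  7  8  9 10 11 12 13 14 15
G :  0  1  0  1  2  0  1  0  1  2  0  1  0  1  2  0
G(n+5) = G(n) holds for n = 0,…,8 (a full window of length max(S) = 9), so the sequence is purely periodic with period 5.

5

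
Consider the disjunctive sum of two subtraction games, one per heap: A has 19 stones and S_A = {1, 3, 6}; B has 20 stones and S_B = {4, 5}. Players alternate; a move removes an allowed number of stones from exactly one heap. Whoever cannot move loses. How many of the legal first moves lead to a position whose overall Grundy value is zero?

4

Heap A, S = {1, 3, 6}:
G(0) = 0
G(1) = mex{0} = 1
G(2) = mex{1} = 0
G(3) = mex{0,0} = 1
G(4) = mex{1,1} = 0
G(5) = mex{0,0} = 1
G(6) = mex{1,1,0} = 2
G(7) = mex{2,0,1} = 3
G(8) = mex{3,1,0} = 2
G(9) = mex{2,2,1} = 0
G(10) = mex{0,3,0} = 1
G(11) = mex{1,2,1} = 0
G(12) = mex{0,0,2} = 1
G(13) = mex{1,1,3} = 0
G(14) = mex{0,0,2} = 1
G(15) = mex{1,1,0} = 2
G(16) = mex{2,0,1} = 3
G(17) = mex{3,1,0} = 2
G(18) = mex{2,2,1} = 0
G(19) = mex{0,3,0} = 1
G_A(19) = 1.
Heap B, S = {4, 5}:
G(0) = 0
G(1) = mex{} = 0
G(2) = mex{} = 0
G(3) = mex{} = 0
G(4) = mex{0} = 1
G(5) = mex{0,0} = 1
G(6) = mex{0,0} = 1
G(7) = mex{0,0} = 1
G(8) = mex{1,0} = 2
G(9) = mex{1,1} = 0
G(10) = mex{1,1} = 0
G(11) = mex{1,1} = 0
G(12) = mex{2,1} = 0
G(13) = mex{0,2} = 1
G(14) = mex{0,0} = 1
G(15) = mex{0,0} = 1
G(16) = mex{0,0} = 1
G(17) = mex{1,0} = 2
G(18) = mex{1,1} = 0
G(19) = mex{1,1} = 0
G(20) = mex{1,1} = 0
G_B(20) = 0.
Combined Grundy value = 1 ⊕ 0 = 1.
A winning move leaves total XOR = 0, i.e. changes one component's Grundy value g to g ⊕ X where X is the current total.
Heap A: need g' = 1⊕1 = 0. Options: 19−1→G=0, 19−3→G=3, 19−6→G=0. Hits: 2.
Heap B: need g' = 0⊕1 = 1. Options: 20−4→G=1, 20−5→G=1. Hits: 2.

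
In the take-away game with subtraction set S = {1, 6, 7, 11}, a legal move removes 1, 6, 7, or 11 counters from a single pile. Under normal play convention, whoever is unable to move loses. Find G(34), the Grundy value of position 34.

G(0) = 0
G(1) = mex{0} = 1
G(2) = mex{1} = 0
G(3) = mex{0} = 1
G(4) = mex{1} = 0
G(5) = mex{0} = 1
G(6) = mex{1,0} = 2
G(7) = mex{2,1,0} = 3
G(8) = mex{3,0,1} = 2
G(9) = mex{2,1,0} = 3
G(10) = mex{3,0,1} = 2
G(11) = mex{2,1,0,0} = 3
G(12) = mex{3,2,1,1} = 0
G(13) = mex{0,3,2,0} = 1
G(14) = mex{1,2,3,1} = 0
G(15) = mex{0,3,2,0} = 1
G(16) = mex{1,2,3,1} = 0
G(17) = mex{0,3,2,2} = 1
G(18) = mex{1,0,3,3} = 2
G(19) = mex{2,1,0,2} = 3
G(20) = mex{3,0,1,3} = 2
G(21) = mex{2,1,0,2} = 3
G(22) = mex{3,0,1,3} = 2
G(23) = mex{2,1,0,0} = 3
G(24) = mex{3,2,1,1} = 0
G(25) = mex{0,3,2,0} = 1
G(26) = mex{1,2,3,1} = 0
G(27) = mex{0,3,2,0} = 1
G(28) = mex{1,2,3,1} = 0
G(29) = mex{0,3,2,2} = 1
G(30) = mex{1,0,3,3} = 2
G(31) = mex{2,1,0,2} = 3
G(32) = mex{3,0,1,3} = 2
G(33) = mex{2,1,0,2} = 3
G(34) = mex{3,0,1,3} = 2

2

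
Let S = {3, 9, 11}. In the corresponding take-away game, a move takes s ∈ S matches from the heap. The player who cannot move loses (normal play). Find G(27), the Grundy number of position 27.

n :  0  1  2  3  4  5  6  7  8  9 10 11 12 13 14 15 16 17 18 19 20 21 22 23 24 25 26 27
G :  0  0  0  1  1  1  0  0  0  1  1  1  2  2  0  3  3  1  2  2  0  0  0  1  1  1  0  0

0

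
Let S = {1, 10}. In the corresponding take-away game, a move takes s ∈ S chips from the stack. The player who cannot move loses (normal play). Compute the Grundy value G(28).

n :  0  1  2  3  4  5  6  7  8  9 10 11 12 13 14 15 16 17 18 19 20 21 22 23 24 25 26 27 28
G :  0  1  0  1  0  1  0  1  0  1  2  0  1  0  1  0  1  0  1  0  1  2  0  1  0  1  0  1  0

0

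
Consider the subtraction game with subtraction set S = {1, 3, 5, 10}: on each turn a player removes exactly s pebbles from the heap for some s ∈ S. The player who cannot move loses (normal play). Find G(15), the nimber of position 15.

n :  0  1  2  3  4  5  6  7  8  9 10 11 12 13 14 15
G :  0  1  0  1  0  1  0  1  0  1  2  3  2  3  2  0

0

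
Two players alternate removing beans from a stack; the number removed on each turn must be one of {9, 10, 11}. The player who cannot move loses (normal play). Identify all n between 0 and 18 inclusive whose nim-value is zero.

0, 1, 2, 3, 4, 5, 6, 7, 8

n :  0  1  2  3  4  5  6  7  8  9 10 11 12 13 14 15 16 17 18
G :  0  0  0  0  0  0  0  0  0  1  1  1  1  1  1  1  1  1  2
P-positions are exactly the n with G(n) = 0.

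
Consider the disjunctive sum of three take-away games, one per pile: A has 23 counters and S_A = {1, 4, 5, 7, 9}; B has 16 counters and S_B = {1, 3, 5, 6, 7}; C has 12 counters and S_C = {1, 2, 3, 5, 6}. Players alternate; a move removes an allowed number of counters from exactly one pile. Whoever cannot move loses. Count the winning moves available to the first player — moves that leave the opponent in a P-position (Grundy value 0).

6

Pile A, S = {1, 4, 5, 7, 9}:
n :  0  1  2  3  4  5  6  7  8  9 10 11 12 13 14 15 16 17 18 19 20 21 22 23
G :  0  1  0  1  2  3  2  3  0  1  0  1  2  3  2  3  0  1  0  1  2  3  2  3
G_A(23) = 3.
Pile B, S = {1, 3, 5, 6, 7}:
n :  0  1  2  3  4  5  6  7  8  9 10 11 12 13 14 15 16
G :  0  1  0  1  0  1  2  3  2  3  2  3  0  1  0  1  0
G_B(16) = 0.
Pile C, S = {1, 2, 3, 5, 6}:
n :  0  1  2  3  4  5  6  7  8  9 10 11 12
G :  0  1  2  3  0  1  2  3  0  1  2  3  0
G_C(12) = 0.
Combined Grundy value = 3 ⊕ 0 ⊕ 0 = 3.
A winning move leaves total XOR = 0, i.e. changes one component's Grundy value g to g ⊕ X where X is the current total.
Pile A: need g' = 3⊕3 = 0. Options: 23−1→G=2, 23−4→G=1, 23−5→G=0, 23−7→G=0, 23−9→G=2. Hits: 2.
Pile B: need g' = 0⊕3 = 3. Options: 16−1→G=1, 16−3→G=1, 16−5→G=3, 16−6→G=2, 16−7→G=3. Hits: 2.
Pile C: need g' = 0⊕3 = 3. Options: 12−1→G=3, 12−2→G=2, 12−3→G=1, 12−5→G=3, 12−6→G=2. Hits: 2.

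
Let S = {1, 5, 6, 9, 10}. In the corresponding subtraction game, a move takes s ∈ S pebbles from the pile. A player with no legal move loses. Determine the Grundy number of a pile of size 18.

G(0) = 0
G(1) = mex{0} = 1
G(2) = mex{1} = 0
G(3) = mex{0} = 1
G(4) = mex{1} = 0
G(5) = mex{0,0} = 1
G(6) = mex{1,1,0} = 2
G(7) = mex{2,0,1} = 3
G(8) = mex{3,1,0} = 2
G(9) = mex{2,0,1,0} = 3
G(10) = mex{3,1,0,1,0} = 2
G(11) = mex{2,2,1,0,1} = 3
G(12) = mex{3,3,2,1,0} = 4
G(13) = mex{4,2,3,0,1} = 5
G(14) = mex{5,3,2,1,0} = 4
G(15) = mex{4,2,3,2,1} = 0
G(16) = mex{0,3,2,3,2} = 1
G(17) = mex{1,4,3,2,3} = 0
G(18) = mex{0,5,4,3,2} = 1

1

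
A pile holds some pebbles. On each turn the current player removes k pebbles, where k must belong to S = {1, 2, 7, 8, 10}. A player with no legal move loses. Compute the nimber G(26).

2

n :  0  1  2  3  4  5  6  7  8  9 10 11 12 13 14 15 16 17 18 19 20 21 22 23 24 25 26
G :  0  1  2  0  1  2  0  1  2  0  1  2  0  1  2  0  1  2  0  1  2  0  1  2  0  1  2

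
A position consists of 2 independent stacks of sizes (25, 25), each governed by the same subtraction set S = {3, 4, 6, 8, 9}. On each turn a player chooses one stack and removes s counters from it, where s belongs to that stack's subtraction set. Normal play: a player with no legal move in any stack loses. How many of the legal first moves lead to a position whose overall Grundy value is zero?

0

All stacks use S = {3, 4, 6, 8, 9}:
G(0) = 0
G(1) = mex{} = 0
G(2) = mex{} = 0
G(3) = mex{0} = 1
G(4) = mex{0,0} = 1
G(5) = mex{0,0} = 1
G(6) = mex{1,0,0} = 2
G(7) = mex{1,1,0} = 2
G(8) = mex{1,1,0,0} = 2
G(9) = mex{2,1,1,0,0} = 3
G(10) = mex{2,2,1,0,0} = 3
G(11) = mex{2,2,1,1,0} = 3
G(12) = mex{3,2,2,1,1} = 0
G(13) = mex{3,3,2,1,1} = 0
G(14) = mex{3,3,2,2,1} = 0
G(15) = mex{0,3,3,2,2} = 1
G(16) = mex{0,0,3,2,2} = 1
G(17) = mex{0,0,3,3,2} = 1
G(18) = mex{1,0,0,3,3} = 2
G(19) = mex{1,1,0,3,3} = 2
G(20) = mex{1,1,0,0,3} = 2
G(21) = mex{2,1,1,0,0} = 3
G(22) = mex{2,2,1,0,0} = 3
G(23) = mex{2,2,1,1,0} = 3
G(24) = mex{3,2,2,1,1} = 0
G(25) = mex{3,3,2,1,1} = 0
Stack A: G(25) = 0.
Stack B: G(25) = 0.
Combined Grundy value = 0 ⊕ 0 = 0.
A winning move leaves total XOR = 0, i.e. changes one component's Grundy value g to g ⊕ X where X is the current total.
Stack A: target g' = 0⊕0 = 0, but every legal move changes the Grundy value (mex property), so 0 moves.
Stack B: target g' = 0⊕0 = 0, but every legal move changes the Grundy value (mex property), so 0 moves.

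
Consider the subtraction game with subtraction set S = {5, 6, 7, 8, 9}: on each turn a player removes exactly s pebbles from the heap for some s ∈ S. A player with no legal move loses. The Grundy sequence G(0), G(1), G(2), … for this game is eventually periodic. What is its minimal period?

14

G(0) = 0
G(1) = mex{} = 0
G(2) = mex{} = 0
G(3) = mex{} = 0
G(4) = mex{} = 0
G(5) = mex{0} = 1
G(6) = mex{0,0} = 1
G(7) = mex{0,0,0} = 1
G(8) = mex{0,0,0,0} = 1
G(9) = mex{0,0,0,0,0} = 1
G(10) = mex{1,0,0,0,0} = 2
G(11) = mex{1,1,0,0,0} = 2
G(12) = mex{1,1,1,0,0} = 2
G(13) = mex{1,1,1,1,0} = 2
G(14) = mex{1,1,1,1,1} = 0
G(15) = mex{2,1,1,1,1} = 0
G(16) = mex{2,2,1,1,1} = 0
G(17) = mex{2,2,2,1,1} = 0
G(18) = mex{2,2,2,2,1} = 0
G(19) = mex{0,2,2,2,2} = 1
G(20) = mex{0,0,2,2,2} = 1
G(21) = mex{0,0,0,2,2} = 1
G(22) = mex{0,0,0,0,2} = 1
G(23) = mex{0,0,0,0,0} = 1
G(24) = mex{1,0,0,0,0} = 2
G(25) = mex{1,1,0,0,0} = 2
G(26) = mex{1,1,1,0,0} = 2
G(27) = mex{1,1,1,1,0} = 2
G(28) = mex{1,1,1,1,1} = 0
G(29) = mex{2,1,1,1,1} = 0
G(n+14) = G(n) holds for n = 0,…,8 (a full window of length max(S) = 9), so the sequence is purely periodic with period 14.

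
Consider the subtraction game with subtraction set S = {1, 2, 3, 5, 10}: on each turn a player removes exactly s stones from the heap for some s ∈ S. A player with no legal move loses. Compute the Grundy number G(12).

n :  0  1  2  3  4  5  6  7  8  9 10 11 12
G :  0  1  2  3  0  1  2  3  0  1  2  3  0

0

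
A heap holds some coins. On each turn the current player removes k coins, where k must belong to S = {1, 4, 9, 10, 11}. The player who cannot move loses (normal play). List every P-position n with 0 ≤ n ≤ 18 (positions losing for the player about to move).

0, 2, 5, 7

n :  0  1  2  3  4  5  6  7  8  9 10 11 12 13 14 15 16 17 18
G :  0  1  0  1  2  0  1  0  1  2  3  2  3  4  5  3  2  3  4
P-positions are exactly the n with G(n) = 0.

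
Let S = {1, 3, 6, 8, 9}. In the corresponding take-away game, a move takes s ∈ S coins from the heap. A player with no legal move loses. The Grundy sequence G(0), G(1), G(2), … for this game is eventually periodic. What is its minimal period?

14

G(0) = 0
G(1) = mex{0} = 1
G(2) = mex{1} = 0
G(3) = mex{0,0} = 1
G(4) = mex{1,1} = 0
G(5) = mex{0,0} = 1
G(6) = mex{1,1,0} = 2
G(7) = mex{2,0,1} = 3
G(8) = mex{3,1,0,0} = 2
G(9) = mex{2,2,1,1,0} = 3
G(10) = mex{3,3,0,0,1} = 2
G(11) = mex{2,2,1,1,0} = 3
G(12) = mex{3,3,2,0,1} = 4
G(13) = mex{4,2,3,1,0} = 5
G(14) = mex{5,3,2,2,1} = 0
G(15) = mex{0,4,3,3,2} = 1
G(16) = mex{1,5,2,2,3} = 0
G(17) = mex{0,0,3,3,2} = 1
G(18) = mex{1,1,4,2,3} = 0
G(19) = mex{0,0,5,3,2} = 1
G(20) = mex{1,1,0,4,3} = 2
G(21) = mex{2,0,1,5,4} = 3
G(22) = mex{3,1,0,0,5} = 2
G(23) = mex{2,2,1,1,0} = 3
G(24) = mex{3,3,0,0,1} = 2
G(25) = mex{2,2,1,1,0} = 3
G(26) = mex{3,3,2,0,1} = 4
G(27) = mex{4,2,3,1,0} = 5
G(28) = mex{5,3,2,2,1} = 0
G(29) = mex{0,4,3,3,2} = 1
G(n+14) = G(n) holds for n = 0,…,8 (a full window of length max(S) = 9), so the sequence is purely periodic with period 14.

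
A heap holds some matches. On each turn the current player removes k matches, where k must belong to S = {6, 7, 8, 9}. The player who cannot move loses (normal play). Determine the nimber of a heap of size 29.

2

n :  0  1  2  3  4  5  6  7  8  9 10 11 12 13 14 15 16 17 18 19 20 21 22 23 24 25 26 27 28 29
G :  0  0  0  0  0  0  1  1  1  1  1  1  2  2  2  0  0  0  0  0  0  1  1  1  1  1  1  2  2  2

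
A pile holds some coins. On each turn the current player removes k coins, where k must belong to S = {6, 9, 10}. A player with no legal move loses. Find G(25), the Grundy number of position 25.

1

G(0) = 0
G(1) = mex{} = 0
G(2) = mex{} = 0
G(3) = mex{} = 0
G(4) = mex{} = 0
G(5) = mex{} = 0
G(6) = mex{0} = 1
G(7) = mex{0} = 1
G(8) = mex{0} = 1
G(9) = mex{0,0} = 1
G(10) = mex{0,0,0} = 1
G(11) = mex{0,0,0} = 1
G(12) = mex{1,0,0} = 2
G(13) = mex{1,0,0} = 2
G(14) = mex{1,0,0} = 2
G(15) = mex{1,1,0} = 2
G(16) = mex{1,1,1} = 0
G(17) = mex{1,1,1} = 0
G(18) = mex{2,1,1} = 0
G(19) = mex{2,1,1} = 0
G(20) = mex{2,1,1} = 0
G(21) = mex{2,2,1} = 0
G(22) = mex{0,2,2} = 1
G(23) = mex{0,2,2} = 1
G(24) = mex{0,2,2} = 1
G(25) = mex{0,0,2} = 1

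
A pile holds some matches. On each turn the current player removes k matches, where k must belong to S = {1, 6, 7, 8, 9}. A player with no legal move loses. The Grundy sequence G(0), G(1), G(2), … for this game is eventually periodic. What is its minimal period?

14

G(0) = 0
G(1) = mex{0} = 1
G(2) = mex{1} = 0
G(3) = mex{0} = 1
G(4) = mex{1} = 0
G(5) = mex{0} = 1
G(6) = mex{1,0} = 2
G(7) = mex{2,1,0} = 3
G(8) = mex{3,0,1,0} = 2
G(9) = mex{2,1,0,1,0} = 3
G(10) = mex{3,0,1,0,1} = 2
G(11) = mex{2,1,0,1,0} = 3
G(12) = mex{3,2,1,0,1} = 4
G(13) = mex{4,3,2,1,0} = 5
G(14) = mex{5,2,3,2,1} = 0
G(15) = mex{0,3,2,3,2} = 1
G(16) = mex{1,2,3,2,3} = 0
G(17) = mex{0,3,2,3,2} = 1
G(18) = mex{1,4,3,2,3} = 0
G(19) = mex{0,5,4,3,2} = 1
G(20) = mex{1,0,5,4,3} = 2
G(21) = mex{2,1,0,5,4} = 3
G(22) = mex{3,0,1,0,5} = 2
G(23) = mex{2,1,0,1,0} = 3
G(24) = mex{3,0,1,0,1} = 2
G(25) = mex{2,1,0,1,0} = 3
G(26) = mex{3,2,1,0,1} = 4
G(27) = mex{4,3,2,1,0} = 5
G(28) = mex{5,2,3,2,1} = 0
G(29) = mex{0,3,2,3,2} = 1
G(n+14) = G(n) holds for n = 0,…,8 (a full window of length max(S) = 9), so the sequence is purely periodic with period 14.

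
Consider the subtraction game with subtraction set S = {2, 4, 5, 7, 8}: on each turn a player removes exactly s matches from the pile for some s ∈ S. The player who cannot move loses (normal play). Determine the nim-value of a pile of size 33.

1

G(0) = 0
G(1) = mex{} = 0
G(2) = mex{0} = 1
G(3) = mex{0} = 1
G(4) = mex{1,0} = 2
G(5) = mex{1,0,0} = 2
G(6) = mex{2,1,0} = 3
G(7) = mex{2,1,1,0} = 3
G(8) = mex{3,2,1,0,0} = 4
G(9) = mex{3,2,2,1,0} = 4
G(10) = mex{4,3,2,1,1} = 0
G(11) = mex{4,3,3,2,1} = 0
G(12) = mex{0,4,3,2,2} = 1
G(13) = mex{0,4,4,3,2} = 1
G(14) = mex{1,0,4,3,3} = 2
G(15) = mex{1,0,0,4,3} = 2
G(16) = mex{2,1,0,4,4} = 3
G(17) = mex{2,1,1,0,4} = 3
G(18) = mex{3,2,1,0,0} = 4
G(19) = mex{3,2,2,1,0} = 4
G(20) = mex{4,3,2,1,1} = 0
G(21) = mex{4,3,3,2,1} = 0
G(22) = mex{0,4,3,2,2} = 1
G(23) = mex{0,4,4,3,2} = 1
G(24) = mex{1,0,4,3,3} = 2
G(25) = mex{1,0,0,4,3} = 2
G(26) = mex{2,1,0,4,4} = 3
G(27) = mex{2,1,1,0,4} = 3
G(28) = mex{3,2,1,0,0} = 4
G(29) = mex{3,2,2,1,0} = 4
G(30) = mex{4,3,2,1,1} = 0
G(31) = mex{4,3,3,2,1} = 0
G(32) = mex{0,4,3,2,2} = 1
G(33) = mex{0,4,4,3,2} = 1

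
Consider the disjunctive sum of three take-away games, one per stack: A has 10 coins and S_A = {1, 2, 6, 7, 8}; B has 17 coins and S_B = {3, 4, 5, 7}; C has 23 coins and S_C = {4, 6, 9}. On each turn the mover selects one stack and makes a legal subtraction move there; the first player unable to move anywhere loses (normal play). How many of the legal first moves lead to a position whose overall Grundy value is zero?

Stack A, S = {1, 2, 6, 7, 8}:
G(0) = 0
G(1) = mex{0} = 1
G(2) = mex{1,0} = 2
G(3) = mex{2,1} = 0
G(4) = mex{0,2} = 1
G(5) = mex{1,0} = 2
G(6) = mex{2,1,0} = 3
G(7) = mex{3,2,1,0} = 4
G(8) = mex{4,3,2,1,0} = 5
G(9) = mex{5,4,0,2,1} = 3
G(10) = mex{3,5,1,0,2} = 4
G_A(10) = 4.
Stack B, S = {3, 4, 5, 7}:
G(0) = 0
G(1) = mex{} = 0
G(2) = mex{} = 0
G(3) = mex{0} = 1
G(4) = mex{0,0} = 1
G(5) = mex{0,0,0} = 1
G(6) = mex{1,0,0} = 2
G(7) = mex{1,1,0,0} = 2
G(8) = mex{1,1,1,0} = 2
G(9) = mex{2,1,1,0} = 3
G(10) = mex{2,2,1,1} = 0
G(11) = mex{2,2,2,1} = 0
G(12) = mex{3,2,2,1} = 0
G(13) = mex{0,3,2,2} = 1
G(14) = mex{0,0,3,2} = 1
G(15) = mex{0,0,0,2} = 1
G(16) = mex{1,0,0,3} = 2
G(17) = mex{1,1,0,0} = 2
G_B(17) = 2.
Stack C, S = {4, 6, 9}:
n :  0  1  2  3  4  5  6  7  8  9 10 11 12 13 14 15 16 17 18 19 20 21 22 23
G :  0  0  0  0  1  1  1  1  2  2  2  2  3  0  0  0  0  1  1  1  1  2  2  2
G_C(23) = 2.
Combined Grundy value = 4 ⊕ 2 ⊕ 2 = 4.
A winning move leaves total XOR = 0, i.e. changes one component's Grundy value g to g ⊕ X where X is the current total.
Stack A: need g' = 4⊕4 = 0. Options: 10−1→G=3, 10−2→G=5, 10−6→G=1, 10−7→G=0, 10−8→G=2. Hits: 1.
Stack B: need g' = 2⊕4 = 6. Options: 17−3→G=1, 17−4→G=1, 17−5→G=0, 17−7→G=0. Hits: 0.
Stack C: need g' = 2⊕4 = 6. Options: 23−4→G=1, 23−6→G=1, 23−9→G=0. Hits: 0.

1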